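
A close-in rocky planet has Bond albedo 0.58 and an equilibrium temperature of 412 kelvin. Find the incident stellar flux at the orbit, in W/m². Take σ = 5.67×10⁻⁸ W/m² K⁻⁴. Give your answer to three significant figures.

15600 W/m²

From S(1−α)/4 = σT⁴: S = 4σT⁴/(1−α).
The emitted flux is σT⁴ = 1634 W/m².
S = 4·1634/0.42 = 15560 W/m².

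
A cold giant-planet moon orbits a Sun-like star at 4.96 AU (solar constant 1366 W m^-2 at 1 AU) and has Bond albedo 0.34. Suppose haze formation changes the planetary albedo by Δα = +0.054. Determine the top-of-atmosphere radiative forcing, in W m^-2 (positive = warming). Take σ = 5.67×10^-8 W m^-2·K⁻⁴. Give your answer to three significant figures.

By the inverse-square law, S = 1366/4.96² = 55.52 W m^-2.
TOA radiative forcing: ΔF = −S·Δα/4 = −55.52·(+0.054)/4 = -0.7496 W m^-2.

-0.750 W m^-2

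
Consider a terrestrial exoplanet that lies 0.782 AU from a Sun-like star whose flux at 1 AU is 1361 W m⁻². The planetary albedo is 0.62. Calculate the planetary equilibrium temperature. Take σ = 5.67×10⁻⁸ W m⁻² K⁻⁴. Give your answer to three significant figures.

247 K

Flux at the orbit: S = 1361/(0.782)² = 2226 W m⁻².
The planet absorbs (1−α)S over its disc πR² and re-emits over 4πR², so the mean absorbed flux is (1−0.62)·2226/4 = 211.4 W m⁻².
In equilibrium σT⁴ equals this, so T = 247.1 K.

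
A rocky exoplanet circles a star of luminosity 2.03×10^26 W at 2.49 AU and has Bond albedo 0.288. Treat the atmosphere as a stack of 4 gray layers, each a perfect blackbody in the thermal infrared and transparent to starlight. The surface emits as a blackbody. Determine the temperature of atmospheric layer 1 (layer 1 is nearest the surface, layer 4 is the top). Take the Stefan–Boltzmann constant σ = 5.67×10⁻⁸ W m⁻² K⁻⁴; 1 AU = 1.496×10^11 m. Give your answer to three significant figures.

d = 2.49 × 1.496×10^11 m = 3.725×10^11 m.
S = L/(4πd²) = 116.4 W m⁻².
OLR = S(1−α)/4 = 20.72 W m⁻²; the top layer radiates at T_e = 138.3 K.
In the N-layer model, layer k (counted from the surface) has T_k = (N+1−k)^(1/4)·T_e.
With k = 1: T_1 = (4+1−1)^¼·138.3 K = 195.5 K.

196 K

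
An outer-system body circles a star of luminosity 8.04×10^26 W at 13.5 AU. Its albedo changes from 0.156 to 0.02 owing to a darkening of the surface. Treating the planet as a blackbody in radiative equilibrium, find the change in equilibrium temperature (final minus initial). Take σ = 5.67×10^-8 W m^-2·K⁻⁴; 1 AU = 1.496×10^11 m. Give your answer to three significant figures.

3.33 K

d = 13.5 × 1.496×10^11 m = 2.020×10^12 m.
Flux at the orbit: S = L/(4πd²) = 8.04×10^26/(4π·(2.02×10^12)²) = 15.69 W m^-2.
With α = 0.156, T₁ = 87.41 K.
After:  T₂ = [15.69·0.98/(4σ)]^(1/4) = 90.73 K.
Change: 90.73 − 87.41 = 3.326 K.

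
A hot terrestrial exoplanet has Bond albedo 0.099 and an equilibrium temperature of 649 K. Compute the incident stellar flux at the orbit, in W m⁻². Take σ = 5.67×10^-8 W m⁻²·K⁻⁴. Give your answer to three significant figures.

44700 W m⁻²

From S(1−α)/4 = σT⁴: S = 4σT⁴/(1−α).
σT⁴ = 5.67×10⁻⁸·(649)⁴ = 10060 W m⁻².
S = 4·10060/0.901 = 44660 W m⁻².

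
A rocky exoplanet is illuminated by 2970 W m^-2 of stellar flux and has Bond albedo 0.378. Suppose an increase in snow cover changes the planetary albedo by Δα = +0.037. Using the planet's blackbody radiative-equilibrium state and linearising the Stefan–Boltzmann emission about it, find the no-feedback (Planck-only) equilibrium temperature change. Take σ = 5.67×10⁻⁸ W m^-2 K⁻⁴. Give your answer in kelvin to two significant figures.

-4.5 K

Reference equilibrium: T_e = [S(1−α)/(4σ)]^(1/4) = 300.4 K.
TOA radiative forcing: ΔF = −S·Δα/4 = −2970·(+0.037)/4 = -27.47 W m^-2.
Planck response: λ_P = 4σT_e³ = 4·5.67×10⁻⁸·(300.4)³ = 6.149 W m^-2/K.
Hence the no-feedback warming is ΔF/(4σT_e³) = -4.47 K.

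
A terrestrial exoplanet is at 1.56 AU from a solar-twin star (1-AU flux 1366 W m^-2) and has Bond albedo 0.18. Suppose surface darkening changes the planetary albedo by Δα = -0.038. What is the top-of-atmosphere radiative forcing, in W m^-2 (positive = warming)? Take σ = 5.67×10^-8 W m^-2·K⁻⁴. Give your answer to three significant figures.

5.33 W m^-2

By the inverse-square law, S = 1366/1.56² = 561.3 W m^-2.
ΔF = −(S/4)Δα = −(561.3/4)×(-0.038) = 5.332 W m^-2.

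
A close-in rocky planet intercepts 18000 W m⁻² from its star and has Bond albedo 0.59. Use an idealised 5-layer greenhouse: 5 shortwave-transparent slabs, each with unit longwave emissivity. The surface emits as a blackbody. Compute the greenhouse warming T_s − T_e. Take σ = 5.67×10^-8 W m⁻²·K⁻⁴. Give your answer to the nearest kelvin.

240 kelvin

The effective emission temperature is T_e = [S(1−α)/(4σ)]^¼ = 424.7 K.
Surface: T_s = (6)^¼·T_e = 664.7 K.
So the greenhouse effect raises the surface by 664.7 − 424.7 = 240.0 K.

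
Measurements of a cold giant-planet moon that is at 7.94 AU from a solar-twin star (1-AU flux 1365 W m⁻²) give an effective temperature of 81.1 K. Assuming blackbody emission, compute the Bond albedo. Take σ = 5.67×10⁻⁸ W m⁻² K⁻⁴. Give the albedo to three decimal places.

Irradiance scales as 1/d², so S = 1365 W m⁻² × (1/7.94)² = 21.65 W m⁻².
Energy balance: S(1−α)/4 = σT⁴, so 1−α = 4σT⁴/S.
σT⁴ = 2.453 W m⁻², so 4σT⁴ = 9.811 W m⁻².
Hence α = 1 − 9.811/21.65 = 0.5469.

0.547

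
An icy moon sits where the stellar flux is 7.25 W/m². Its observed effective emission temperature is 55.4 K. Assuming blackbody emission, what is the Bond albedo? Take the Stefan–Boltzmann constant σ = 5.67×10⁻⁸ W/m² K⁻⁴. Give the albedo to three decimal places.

0.705

From σT⁴ = S(1−α)/4 we invert for α: 1−α = 4σT⁴/S.
σT⁴ = 0.5341 W/m², so 4σT⁴ = 2.136 W/m².
Hence α = 1 − 2.136/7.250 = 0.7053.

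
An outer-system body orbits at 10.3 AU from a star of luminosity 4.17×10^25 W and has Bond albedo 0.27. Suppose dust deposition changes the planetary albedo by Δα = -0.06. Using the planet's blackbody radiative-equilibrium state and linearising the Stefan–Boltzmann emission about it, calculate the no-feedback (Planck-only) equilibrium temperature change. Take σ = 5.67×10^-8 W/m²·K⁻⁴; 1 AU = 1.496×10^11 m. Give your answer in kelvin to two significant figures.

d = 10.3 × 1.496×10^11 m = 1.541×10^12 m.
S = L/(4πd²) = 1.398 W/m².
Unperturbed T_e = [1.398·(1−0.27)/(4σ)]^¼ = 46.05 K.
The change in absorbed flux is Δ[S(1−α)/4] = −SΔα/4 = 0.02096 W/m².
Linearising σT⁴ gives d(σT⁴)/dT = 4σT_e³ = 0.02215 W/m² per K.
Hence the no-feedback warming is ΔF/(4σT_e³) = 0.946 K.

0.95 kelvin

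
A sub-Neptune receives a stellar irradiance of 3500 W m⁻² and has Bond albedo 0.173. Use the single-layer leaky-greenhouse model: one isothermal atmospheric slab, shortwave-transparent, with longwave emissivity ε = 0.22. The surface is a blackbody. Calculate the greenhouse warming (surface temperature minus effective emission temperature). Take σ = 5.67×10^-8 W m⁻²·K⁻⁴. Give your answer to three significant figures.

The planet radiates to space at T_e = [S(1−α)/(4σ)]^(1/4) = 336.1 K.
Surface balance with a leaky layer gives σT_s⁴ = σT_e⁴·2/(2−ε), so T_s = T_e·[2/(2−0.22)]^(1/4) = 346.0 K.
The atmosphere warms the surface by 9.936 K.

9.94 K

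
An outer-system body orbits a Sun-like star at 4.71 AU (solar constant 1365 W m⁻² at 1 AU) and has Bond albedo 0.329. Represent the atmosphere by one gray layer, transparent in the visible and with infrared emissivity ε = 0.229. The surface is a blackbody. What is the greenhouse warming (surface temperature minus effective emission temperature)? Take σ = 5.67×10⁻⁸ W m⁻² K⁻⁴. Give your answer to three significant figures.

3.59 K

By the inverse-square law, S = 1365/4.71² = 61.53 W m⁻².
At the top of the atmosphere, σT_e⁴ = S(1−α)/4 = 10.32 W m⁻², giving T_e = 116.2 K.
Surface balance with a leaky layer gives σT_s⁴ = σT_e⁴·2/(2−ε), so T_s = T_e·[2/(2−0.229)]^(1/4) = 119.7 K.
Greenhouse warming: T_s − T_e = 3.585 K.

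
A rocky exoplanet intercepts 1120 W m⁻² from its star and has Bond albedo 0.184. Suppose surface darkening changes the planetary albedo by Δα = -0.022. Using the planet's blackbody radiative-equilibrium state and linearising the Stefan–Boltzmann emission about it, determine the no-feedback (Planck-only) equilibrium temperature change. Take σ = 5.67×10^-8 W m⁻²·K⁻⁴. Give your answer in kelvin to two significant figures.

1.7 K

Unperturbed T_e = [1120·(1−0.184)/(4σ)]^¼ = 252.0 K.
TOA radiative forcing: ΔF = −S·Δα/4 = −1120·(-0.022)/4 = 6.160 W m⁻².
Planck response: λ_P = 4σT_e³ = 4·5.67×10⁻⁸·(252.0)³ = 3.627 W m⁻²/K.
So ΔT₀ = 6.160/3.627 = 1.70 K.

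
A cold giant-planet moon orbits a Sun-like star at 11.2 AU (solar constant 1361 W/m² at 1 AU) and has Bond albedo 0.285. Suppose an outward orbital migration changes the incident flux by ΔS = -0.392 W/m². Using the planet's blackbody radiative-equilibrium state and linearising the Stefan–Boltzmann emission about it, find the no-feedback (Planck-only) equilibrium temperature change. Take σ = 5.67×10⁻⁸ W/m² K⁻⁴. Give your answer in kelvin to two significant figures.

Irradiance scales as 1/d², so S = 1361 W/m² × (1/11.2)² = 10.85 W/m².
Unperturbed T_e = [10.85·(1−0.285)/(4σ)]^¼ = 76.48 K.
Only a fraction (1−α) is absorbed and it's spread over 4πR², so ΔF = (1−α)ΔS/4 = -0.07007 W/m².
Linearising σT⁴ gives d(σT⁴)/dT = 4σT_e³ = 0.1014 W/m² per K.
Hence the no-feedback warming is ΔF/(4σT_e³) = -0.691 K.

-0.69 K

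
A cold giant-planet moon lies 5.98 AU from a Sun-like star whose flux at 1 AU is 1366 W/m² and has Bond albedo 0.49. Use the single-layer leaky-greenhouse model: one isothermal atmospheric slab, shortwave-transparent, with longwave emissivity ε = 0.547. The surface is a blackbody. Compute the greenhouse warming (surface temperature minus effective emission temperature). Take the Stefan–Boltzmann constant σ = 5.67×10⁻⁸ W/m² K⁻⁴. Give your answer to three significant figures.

8.01 kelvin

Flux at the orbit: S = 1366/(5.98)² = 38.20 W/m².
The planet radiates to space at T_e = [S(1−α)/(4σ)]^(1/4) = 96.27 K.
For a single slab of emissivity ε, T_s⁴ = 2T_e⁴/(2−ε); thus T_s = 96.27·(1.376)^(1/4) = 104.3 K.
T_s − T_e = 104.3 − 96.27 = 8.006 K.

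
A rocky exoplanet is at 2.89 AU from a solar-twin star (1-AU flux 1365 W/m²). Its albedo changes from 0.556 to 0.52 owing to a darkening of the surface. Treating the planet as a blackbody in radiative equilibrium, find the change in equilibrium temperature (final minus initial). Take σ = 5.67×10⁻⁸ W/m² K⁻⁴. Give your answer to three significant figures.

2.63 K

By the inverse-square law, S = 1365/2.89² = 163.4 W/m².
With α = 0.556, T₁ = 133.7 K.
Final:   T₂ = [S(1−0.52)/(4σ)]^(1/4) = 136.4 K.
ΔT = T₂ − T₁ = 2.632 K.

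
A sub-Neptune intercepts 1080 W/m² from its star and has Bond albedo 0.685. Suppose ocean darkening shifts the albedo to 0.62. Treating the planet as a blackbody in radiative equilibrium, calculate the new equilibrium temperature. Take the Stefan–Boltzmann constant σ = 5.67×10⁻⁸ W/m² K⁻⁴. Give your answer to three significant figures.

T₂ = [S(1−α₂)/(4σ)]^(1/4) = [1080·0.38/(4σ)]^(1/4) = 206.2 K.

206 K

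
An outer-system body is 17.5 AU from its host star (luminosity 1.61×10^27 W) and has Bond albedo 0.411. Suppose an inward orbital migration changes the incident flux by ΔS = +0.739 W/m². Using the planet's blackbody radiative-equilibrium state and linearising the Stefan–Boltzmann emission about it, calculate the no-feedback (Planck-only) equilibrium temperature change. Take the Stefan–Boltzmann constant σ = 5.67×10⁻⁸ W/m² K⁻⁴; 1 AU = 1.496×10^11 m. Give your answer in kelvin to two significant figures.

0.82 kelvin

d = 17.5 × 1.496×10^11 m = 2.618×10^12 m.
S = L/(4πd²) = 18.69 W/m².
Reference equilibrium: T_e = [S(1−α)/(4σ)]^(1/4) = 83.47 K.
TOA radiative forcing: ΔF = (1−α)ΔS/4 = 0.589·(+0.739)/4 = 0.1088 W/m².
The Planck feedback parameter is 4σT_e³ = 0.1319 W/m²/K.
Hence the no-feedback warming is ΔF/(4σT_e³) = 0.825 K.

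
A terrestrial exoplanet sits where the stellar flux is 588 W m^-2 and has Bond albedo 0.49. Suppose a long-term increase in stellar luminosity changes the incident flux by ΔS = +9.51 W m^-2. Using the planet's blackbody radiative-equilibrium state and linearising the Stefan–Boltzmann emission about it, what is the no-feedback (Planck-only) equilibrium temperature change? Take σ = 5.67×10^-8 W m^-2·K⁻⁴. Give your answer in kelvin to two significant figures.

The baseline emission temperature is T_e = 190.7 K.
TOA radiative forcing: ΔF = (1−α)ΔS/4 = 0.51·(+9.51)/4 = 1.213 W m^-2.
Linearising σT⁴ gives d(σT⁴)/dT = 4σT_e³ = 1.573 W m^-2 per K.
Hence the no-feedback warming is ΔF/(4σT_e³) = 0.771 K.

0.77 K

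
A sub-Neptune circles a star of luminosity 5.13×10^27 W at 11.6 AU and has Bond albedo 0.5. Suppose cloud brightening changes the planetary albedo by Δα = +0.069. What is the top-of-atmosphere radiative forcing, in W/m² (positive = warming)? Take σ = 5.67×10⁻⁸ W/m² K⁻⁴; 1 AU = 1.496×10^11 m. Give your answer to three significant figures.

Orbital distance: d = 11.6 AU = 1.735×10^12 m.
S = L/(4πd²) = 135.6 W/m².
TOA radiative forcing: ΔF = −S·Δα/4 = −135.6·(+0.069)/4 = -2.338 W/m².

-2.34 W/m²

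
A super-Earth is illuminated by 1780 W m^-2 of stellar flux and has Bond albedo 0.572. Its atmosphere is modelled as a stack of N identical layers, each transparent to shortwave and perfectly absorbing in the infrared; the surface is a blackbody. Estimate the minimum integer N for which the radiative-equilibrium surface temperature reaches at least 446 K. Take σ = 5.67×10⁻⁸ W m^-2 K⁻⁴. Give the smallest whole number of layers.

11

The effective emission temperature is T_e = [S(1−α)/(4σ)]^¼ = 240.7 K.
T_s = (N+1)^(1/4)·T_e ≥ 446 K requires N+1 ≥ (T_s/T_e)⁴ = (446/240.7)⁴ = 11.779.
Rounding up, N = 11.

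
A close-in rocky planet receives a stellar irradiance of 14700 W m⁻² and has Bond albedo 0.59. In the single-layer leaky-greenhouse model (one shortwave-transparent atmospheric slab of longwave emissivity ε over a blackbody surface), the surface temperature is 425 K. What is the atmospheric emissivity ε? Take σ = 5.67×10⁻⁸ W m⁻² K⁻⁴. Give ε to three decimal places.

Effective temperature: T_e = [S(1−α)/(4σ)]^(1/4) = 403.8 K.
T_s⁴ = T_e⁴·2/(2−ε) → ε = 2 − 2(T_e/T_s)⁴ = 2 − 2·(403.8/425)⁴ = 0.3710.

0.371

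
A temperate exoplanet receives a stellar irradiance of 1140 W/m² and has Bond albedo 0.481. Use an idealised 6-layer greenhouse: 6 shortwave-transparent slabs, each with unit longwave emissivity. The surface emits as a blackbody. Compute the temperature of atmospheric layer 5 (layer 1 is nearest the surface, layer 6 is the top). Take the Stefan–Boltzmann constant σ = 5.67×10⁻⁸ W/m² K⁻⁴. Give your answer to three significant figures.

The effective emission temperature is T_e = [S(1−α)/(4σ)]^¼ = 226.0 K.
Each opaque layer satisfies 2T_j⁴ = T_{j−1}⁴ + T_{j+1}⁴, giving T_k⁴ = (N+1−k)T_e⁴.
T_5 = (2)^(1/4)·226.0 = 268.8 K.

269 K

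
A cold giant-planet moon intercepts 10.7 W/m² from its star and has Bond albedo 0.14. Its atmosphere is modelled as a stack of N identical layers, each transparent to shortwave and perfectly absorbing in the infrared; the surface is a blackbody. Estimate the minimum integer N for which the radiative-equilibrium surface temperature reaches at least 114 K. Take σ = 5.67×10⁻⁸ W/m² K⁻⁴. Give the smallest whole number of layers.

4

Top-of-atmosphere balance: σT_e⁴ = S(1−α)/4 = 2.300 W/m² → T_e = 79.81 K.
T_s = (N+1)^(1/4)·T_e ≥ 114 K requires N+1 ≥ (T_s/T_e)⁴ = (114/79.81)⁴ = 4.163.
The minimum whole number is N = 4.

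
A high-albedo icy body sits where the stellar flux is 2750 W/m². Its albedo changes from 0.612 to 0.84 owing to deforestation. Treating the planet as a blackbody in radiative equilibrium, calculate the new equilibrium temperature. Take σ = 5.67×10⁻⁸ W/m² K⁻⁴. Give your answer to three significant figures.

210 K

New equilibrium: T₂ = [(1−0.84)·2750/(4σ)]^(1/4) = 209.9 K.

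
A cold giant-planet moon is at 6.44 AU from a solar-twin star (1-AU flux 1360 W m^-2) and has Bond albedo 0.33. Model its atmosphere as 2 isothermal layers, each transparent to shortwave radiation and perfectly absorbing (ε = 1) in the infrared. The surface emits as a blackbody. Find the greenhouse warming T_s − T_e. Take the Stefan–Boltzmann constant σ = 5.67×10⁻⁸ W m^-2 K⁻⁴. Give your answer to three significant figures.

31.4 K

Flux at the orbit: S = 1360/(6.44)² = 32.79 W m^-2.
OLR = S(1−α)/4 = 5.493 W m^-2; the top layer radiates at T_e = 99.21 K.
T_s = (N+1)^(1/4)·T_e = 130.6 K.
Warming: T_s − T_e = 31.36 K.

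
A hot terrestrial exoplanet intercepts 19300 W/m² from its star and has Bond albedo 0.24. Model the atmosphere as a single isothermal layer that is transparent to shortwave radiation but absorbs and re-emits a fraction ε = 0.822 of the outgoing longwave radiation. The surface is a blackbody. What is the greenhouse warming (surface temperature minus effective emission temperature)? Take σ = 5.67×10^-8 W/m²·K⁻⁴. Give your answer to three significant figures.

The planet radiates to space at T_e = [S(1−α)/(4σ)]^(1/4) = 504.3 K.
For a single slab of emissivity ε, T_s⁴ = 2T_e⁴/(2−ε); thus T_s = 504.3·(1.698)^(1/4) = 575.6 K.
T_s − T_e = 575.6 − 504.3 = 71.35 K.

71.4 kelvin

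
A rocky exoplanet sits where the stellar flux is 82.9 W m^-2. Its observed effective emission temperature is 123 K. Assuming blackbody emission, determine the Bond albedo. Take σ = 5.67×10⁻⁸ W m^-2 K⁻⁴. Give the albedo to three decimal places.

0.374

From σT⁴ = S(1−α)/4 we invert for α: 1−α = 4σT⁴/S.
4σT⁴ = 4·5.67×10⁻⁸·(123)⁴ = 51.91 W m^-2.
Hence α = 1 − 51.91/82.90 = 0.3738.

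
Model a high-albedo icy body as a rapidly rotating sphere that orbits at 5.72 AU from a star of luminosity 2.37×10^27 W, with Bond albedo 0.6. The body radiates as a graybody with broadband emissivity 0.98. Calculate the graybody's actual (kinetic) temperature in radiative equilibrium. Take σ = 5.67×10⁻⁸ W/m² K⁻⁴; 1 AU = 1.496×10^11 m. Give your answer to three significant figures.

Orbital distance: d = 5.72 AU = 8.557×10^11 m.
Flux at the orbit: S = L/(4πd²) = 2.37×10^27/(4π·(8.56×10^11)²) = 257.6 W/m².
The planet absorbs (1−α)S over its disc πR² and re-emits over 4πR², so the mean absorbed flux is (1−0.6)·257.6/4 = 25.76 W/m².
Equating to εσT⁴ with ε = 0.98: T = (25.76/0.98σ)^(1/4) = 146.7 K.

147 K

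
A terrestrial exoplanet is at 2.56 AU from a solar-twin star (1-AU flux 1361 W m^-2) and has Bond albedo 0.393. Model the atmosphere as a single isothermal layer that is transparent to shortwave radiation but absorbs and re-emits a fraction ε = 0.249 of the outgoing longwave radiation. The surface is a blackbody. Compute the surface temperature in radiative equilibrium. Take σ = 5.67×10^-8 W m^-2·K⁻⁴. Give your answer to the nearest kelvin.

159 K

Flux at the orbit: S = 1361/(2.56)² = 207.7 W m^-2.
The planet radiates to space at T_e = [S(1−α)/(4σ)]^(1/4) = 153.5 K.
Surface balance with a leaky layer gives σT_s⁴ = σT_e⁴·2/(2−ε), so T_s = T_e·[2/(2−0.249)]^(1/4) = 158.7 K.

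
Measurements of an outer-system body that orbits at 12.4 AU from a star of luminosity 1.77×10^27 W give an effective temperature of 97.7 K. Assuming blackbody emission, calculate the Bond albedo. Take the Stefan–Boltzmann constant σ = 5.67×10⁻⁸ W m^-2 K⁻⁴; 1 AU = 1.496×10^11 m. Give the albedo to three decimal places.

0.495

d = 12.4 × 1.496×10^11 m = 1.855×10^12 m.
S = L/(4πd²) = 40.93 W m^-2.
Energy balance: S(1−α)/4 = σT⁴, so 1−α = 4σT⁴/S.
4σT⁴ = 4·5.67×10⁻⁸·(97.7)⁴ = 20.66 W m^-2.
Hence α = 1 − 20.66/40.93 = 0.4951.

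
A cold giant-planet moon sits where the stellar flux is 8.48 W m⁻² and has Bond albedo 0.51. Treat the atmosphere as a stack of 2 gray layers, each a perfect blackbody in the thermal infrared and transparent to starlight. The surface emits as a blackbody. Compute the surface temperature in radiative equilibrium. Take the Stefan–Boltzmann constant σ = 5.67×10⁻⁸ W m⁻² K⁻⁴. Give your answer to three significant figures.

The effective emission temperature is T_e = [S(1−α)/(4σ)]^¼ = 65.42 K.
Layer-by-layer balance gives σT_s⁴ = (N+1)σT_e⁴, so T_s = 3^¼·65.42 = 86.10 K.

86.1 K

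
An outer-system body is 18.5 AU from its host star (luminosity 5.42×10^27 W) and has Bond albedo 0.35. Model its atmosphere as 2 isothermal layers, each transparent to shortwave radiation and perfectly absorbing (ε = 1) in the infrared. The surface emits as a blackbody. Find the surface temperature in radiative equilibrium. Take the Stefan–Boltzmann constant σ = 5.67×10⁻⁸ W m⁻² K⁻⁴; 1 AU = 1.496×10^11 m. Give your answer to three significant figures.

148 K

Orbital distance: d = 18.5 AU = 2.768×10^12 m.
S = L/(4πd²) = 56.31 W m⁻².
Top-of-atmosphere balance: σT_e⁴ = S(1−α)/4 = 9.150 W m⁻² → T_e = 112.7 K.
With N = 2 opaque layers, T_s = (N+1)^(1/4)·T_e = 3^(1/4)·112.7 = 148.3 K.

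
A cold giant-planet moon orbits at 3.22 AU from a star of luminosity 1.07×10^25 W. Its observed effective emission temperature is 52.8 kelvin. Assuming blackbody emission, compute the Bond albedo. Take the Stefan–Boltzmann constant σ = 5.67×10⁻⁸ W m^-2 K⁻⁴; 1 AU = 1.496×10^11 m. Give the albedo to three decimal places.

Orbital distance: d = 3.22 AU = 4.817×10^11 m.
Flux at the orbit: S = L/(4πd²) = 1.07×10^25/(4π·(4.82×10^11)²) = 3.669 W m^-2.
Energy balance: S(1−α)/4 = σT⁴, so 1−α = 4σT⁴/S.
σT⁴ = 0.4407 W m^-2, so 4σT⁴ = 1.763 W m^-2.
1−α = 1.763/3.669 = 0.4804, so α = 0.5196.

0.520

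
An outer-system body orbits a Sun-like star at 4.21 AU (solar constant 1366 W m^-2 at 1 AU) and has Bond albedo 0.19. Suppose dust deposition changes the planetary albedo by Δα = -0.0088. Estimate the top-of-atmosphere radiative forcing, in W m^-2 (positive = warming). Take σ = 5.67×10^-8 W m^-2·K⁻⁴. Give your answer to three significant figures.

By the inverse-square law, S = 1366/4.21² = 77.07 W m^-2.
The change in absorbed flux is Δ[S(1−α)/4] = −SΔα/4 = 0.1696 W m^-2.

0.170 W m^-2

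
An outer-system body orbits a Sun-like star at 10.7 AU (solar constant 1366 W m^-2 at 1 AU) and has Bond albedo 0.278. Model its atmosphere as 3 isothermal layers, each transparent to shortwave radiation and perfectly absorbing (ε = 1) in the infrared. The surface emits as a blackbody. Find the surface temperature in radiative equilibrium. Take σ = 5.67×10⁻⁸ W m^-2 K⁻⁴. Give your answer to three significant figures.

By the inverse-square law, S = 1366/10.7² = 11.93 W m^-2.
The effective emission temperature is T_e = [S(1−α)/(4σ)]^¼ = 78.50 K.
With N = 3 opaque layers, T_s = (N+1)^(1/4)·T_e = 4^(1/4)·78.50 = 111.0 K.

111 K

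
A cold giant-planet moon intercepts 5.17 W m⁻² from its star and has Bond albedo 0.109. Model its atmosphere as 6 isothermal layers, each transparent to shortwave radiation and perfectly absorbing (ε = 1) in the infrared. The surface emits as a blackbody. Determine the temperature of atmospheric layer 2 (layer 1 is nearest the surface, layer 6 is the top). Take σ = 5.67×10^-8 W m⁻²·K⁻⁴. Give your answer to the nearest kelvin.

100 K

The effective emission temperature is T_e = [S(1−α)/(4σ)]^¼ = 67.13 K.
In the N-layer model, layer k (counted from the surface) has T_k = (N+1−k)^(1/4)·T_e.
T_2 = (5)^(1/4)·67.13 = 100.4 K.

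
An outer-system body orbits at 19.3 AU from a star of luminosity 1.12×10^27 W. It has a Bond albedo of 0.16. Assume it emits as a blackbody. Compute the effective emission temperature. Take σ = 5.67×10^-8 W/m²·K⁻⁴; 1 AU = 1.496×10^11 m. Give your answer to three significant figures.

79.3 kelvin

d = 19.3 × 1.496×10^11 m = 2.887×10^12 m.
S = L/(4πd²) = 10.69 W/m².
Averaging over the sphere, the absorbed flux is S(1−α)/4 = 2.245 W/m².
In equilibrium σT⁴ equals this, so T = 79.33 K.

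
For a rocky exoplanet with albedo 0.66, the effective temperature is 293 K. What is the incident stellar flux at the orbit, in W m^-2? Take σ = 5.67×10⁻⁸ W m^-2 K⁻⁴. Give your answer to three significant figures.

4920 W m^-2

From S(1−α)/4 = σT⁴: S = 4σT⁴/(1−α).
σT⁴ = 5.67×10⁻⁸·(293)⁴ = 417.9 W m^-2.
So S = 4×417.9/(1−0.66) = 4916 W m^-2.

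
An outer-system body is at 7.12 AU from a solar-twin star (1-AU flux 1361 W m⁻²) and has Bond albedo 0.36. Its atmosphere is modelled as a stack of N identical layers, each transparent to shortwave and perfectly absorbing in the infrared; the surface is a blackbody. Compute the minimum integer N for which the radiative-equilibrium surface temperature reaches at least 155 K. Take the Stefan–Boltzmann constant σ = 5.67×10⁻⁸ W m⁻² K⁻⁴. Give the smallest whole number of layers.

By the inverse-square law, S = 1361/7.12² = 26.85 W m⁻².
The effective emission temperature is T_e = [S(1−α)/(4σ)]^¼ = 93.30 K.
Since T_s⁴ = (N+1)T_e⁴, we need N ≥ (T_s/T_e)⁴ − 1 = 6.619.
So N ≥ 6.619; the smallest integer is N = 7.

7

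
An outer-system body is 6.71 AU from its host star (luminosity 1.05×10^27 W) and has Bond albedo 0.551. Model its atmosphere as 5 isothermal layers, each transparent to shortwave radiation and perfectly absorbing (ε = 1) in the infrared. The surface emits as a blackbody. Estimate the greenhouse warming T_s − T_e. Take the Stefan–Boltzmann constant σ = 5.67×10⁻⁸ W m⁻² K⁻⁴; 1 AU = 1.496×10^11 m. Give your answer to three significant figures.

Orbital distance: d = 6.71 AU = 1.004×10^12 m.
Flux at the orbit: S = L/(4πd²) = 1.05×10^27/(4π·(1.00×10^12)²) = 82.92 W m⁻².
OLR = S(1−α)/4 = 9.308 W m⁻²; the top layer radiates at T_e = 113.2 K.
Surface: T_s = (6)^¼·T_e = 177.2 K.
So the greenhouse effect raises the surface by 177.2 − 113.2 = 63.96 K.

64.0 K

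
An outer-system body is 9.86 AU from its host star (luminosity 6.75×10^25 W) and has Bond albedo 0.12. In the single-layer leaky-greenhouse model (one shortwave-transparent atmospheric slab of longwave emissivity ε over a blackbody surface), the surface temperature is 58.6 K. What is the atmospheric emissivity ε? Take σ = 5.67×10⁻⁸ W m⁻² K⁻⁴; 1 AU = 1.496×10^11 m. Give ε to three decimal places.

0.375

Orbital distance: d = 9.86 AU = 1.475×10^12 m.
Flux at the orbit: S = L/(4πd²) = 6.75×10^25/(4π·(1.48×10^12)²) = 2.469 W m⁻².
First, T_e = [2.469·(1−0.12)/(4σ)]^(1/4) = 55.63 K.
Inverting T_s⁴ = 2T_e⁴/(2−ε): (T_e/T_s)⁴ = 0.8123, so ε = 2(1 − 0.8123) = 0.3754.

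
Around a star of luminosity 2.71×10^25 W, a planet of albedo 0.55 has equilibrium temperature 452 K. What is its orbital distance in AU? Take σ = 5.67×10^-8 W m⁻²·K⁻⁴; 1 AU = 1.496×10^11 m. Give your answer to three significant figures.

0.0677 AU

The flux needed for this T is 4σT⁴/(1−0.55) = 21040 W m⁻².
From L = 4πd²S, d = √(2.71×10^25/(4π·21040)) = 1.012×10^10 m = 0.06768 AU.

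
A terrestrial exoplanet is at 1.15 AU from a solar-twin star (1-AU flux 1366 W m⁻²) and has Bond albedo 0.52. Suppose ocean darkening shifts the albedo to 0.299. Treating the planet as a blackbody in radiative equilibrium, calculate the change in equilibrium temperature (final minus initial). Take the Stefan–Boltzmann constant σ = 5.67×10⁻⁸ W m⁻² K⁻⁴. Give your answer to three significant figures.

Flux at the orbit: S = 1366/(1.15)² = 1033 W m⁻².
Before: T₁ = [1033·0.48/(4σ)]^(1/4) = 216.2 K.
Final:   T₂ = [S(1−0.299)/(4σ)]^(1/4) = 237.7 K.
Change: 237.7 − 216.2 = 21.47 K.

21.5 K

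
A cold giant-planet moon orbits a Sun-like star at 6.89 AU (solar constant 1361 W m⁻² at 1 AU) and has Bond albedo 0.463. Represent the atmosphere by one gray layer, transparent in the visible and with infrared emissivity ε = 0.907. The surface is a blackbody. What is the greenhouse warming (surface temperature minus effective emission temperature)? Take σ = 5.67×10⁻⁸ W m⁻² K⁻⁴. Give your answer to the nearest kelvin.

By the inverse-square law, S = 1361/6.89² = 28.67 W m⁻².
Effective emission temperature (TOA balance): σT_e⁴ = S(1−α)/4 = 3.849 W m⁻² → T_e = 90.77 K.
For a single slab of emissivity ε, T_s⁴ = 2T_e⁴/(2−ε); thus T_s = 90.77·(1.83)^(1/4) = 105.6 K.
The atmosphere warms the surface by 14.80 K.

15 kelvin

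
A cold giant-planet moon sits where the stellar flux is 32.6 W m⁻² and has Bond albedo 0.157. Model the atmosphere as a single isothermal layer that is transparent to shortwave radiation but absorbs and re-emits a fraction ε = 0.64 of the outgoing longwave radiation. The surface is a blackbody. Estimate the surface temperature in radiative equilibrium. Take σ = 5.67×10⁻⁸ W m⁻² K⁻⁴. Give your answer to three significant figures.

116 K

At the top of the atmosphere, σT_e⁴ = S(1−α)/4 = 6.870 W m⁻², giving T_e = 104.9 K.
For a single slab of emissivity ε, T_s⁴ = 2T_e⁴/(2−ε); thus T_s = 104.9·(1.471)^(1/4) = 115.5 K.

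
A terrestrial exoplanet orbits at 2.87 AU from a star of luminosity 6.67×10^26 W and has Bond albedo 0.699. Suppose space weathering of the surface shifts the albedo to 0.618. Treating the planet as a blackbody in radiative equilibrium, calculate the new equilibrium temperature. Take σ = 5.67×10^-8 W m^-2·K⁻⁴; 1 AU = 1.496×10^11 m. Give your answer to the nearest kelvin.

Orbital distance: d = 2.87 AU = 4.294×10^11 m.
S = L/(4πd²) = 287.9 W m^-2.
New equilibrium: T₂ = [(1−0.618)·287.9/(4σ)]^(1/4) = 148.4 K.

148 kelvin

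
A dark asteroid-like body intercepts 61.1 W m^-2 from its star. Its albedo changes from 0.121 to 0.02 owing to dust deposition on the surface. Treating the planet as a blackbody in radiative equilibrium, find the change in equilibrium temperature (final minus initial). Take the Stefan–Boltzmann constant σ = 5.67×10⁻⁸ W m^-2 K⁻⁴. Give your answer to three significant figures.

3.42 kelvin

With α = 0.121, T₁ = 124.0 K.
With α = 0.02, T₂ = 127.5 K.
ΔT = T₂ − T₁ = 3.419 K.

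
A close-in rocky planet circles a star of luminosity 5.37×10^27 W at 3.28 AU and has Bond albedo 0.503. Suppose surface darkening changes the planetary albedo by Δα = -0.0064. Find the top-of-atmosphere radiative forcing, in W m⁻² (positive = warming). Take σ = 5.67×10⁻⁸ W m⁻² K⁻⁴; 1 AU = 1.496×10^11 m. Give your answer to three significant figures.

d = 3.28 × 1.496×10^11 m = 4.907×10^11 m.
Spreading L over a sphere of radius d: S = 5.37×10^27/(4π·4.91×10^11²) = 1775 W m⁻².
ΔF = −(S/4)Δα = −(1775/4)×(-0.0064) = 2.840 W m⁻².

2.84 W m⁻²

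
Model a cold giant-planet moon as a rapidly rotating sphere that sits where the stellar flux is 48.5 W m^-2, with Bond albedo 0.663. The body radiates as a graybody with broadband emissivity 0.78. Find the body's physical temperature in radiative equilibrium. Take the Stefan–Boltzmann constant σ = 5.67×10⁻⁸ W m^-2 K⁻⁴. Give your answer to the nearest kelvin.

98 kelvin

Averaging over the sphere, the absorbed flux is S(1−α)/4 = 4.086 W m^-2.
Radiative balance εσT⁴ = 4.086 gives T = [4.086/(0.78·σ)]^(1/4) = 98.04 K.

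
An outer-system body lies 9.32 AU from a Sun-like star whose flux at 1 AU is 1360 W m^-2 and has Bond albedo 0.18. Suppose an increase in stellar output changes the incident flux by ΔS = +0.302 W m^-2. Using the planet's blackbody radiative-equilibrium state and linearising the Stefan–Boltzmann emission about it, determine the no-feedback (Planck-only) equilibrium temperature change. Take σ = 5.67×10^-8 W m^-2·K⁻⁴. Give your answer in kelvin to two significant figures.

Irradiance scales as 1/d², so S = 1360 W m^-2 × (1/9.32)² = 15.66 W m^-2.
The baseline emission temperature is T_e = 86.74 K.
TOA radiative forcing: ΔF = (1−α)ΔS/4 = 0.82·(+0.302)/4 = 0.06191 W m^-2.
Planck response: λ_P = 4σT_e³ = 4·5.67×10⁻⁸·(86.74)³ = 0.1480 W m^-2/K.
So ΔT₀ = 0.06191/0.1480 = 0.418 K.

0.42 kelvin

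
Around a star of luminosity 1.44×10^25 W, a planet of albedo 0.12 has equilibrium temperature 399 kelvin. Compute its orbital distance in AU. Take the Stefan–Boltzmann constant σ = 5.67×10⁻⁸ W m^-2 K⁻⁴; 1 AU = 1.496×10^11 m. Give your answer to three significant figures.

0.0885 AU

Energy balance gives S = 4σT⁴/(1−α) = 6532 W m^-2.
S = L/(4πd²) → d = √(L/4πS) = √(1.44×10^25/(4π·6532)) = 1.324×10^10 m = 0.08854 AU.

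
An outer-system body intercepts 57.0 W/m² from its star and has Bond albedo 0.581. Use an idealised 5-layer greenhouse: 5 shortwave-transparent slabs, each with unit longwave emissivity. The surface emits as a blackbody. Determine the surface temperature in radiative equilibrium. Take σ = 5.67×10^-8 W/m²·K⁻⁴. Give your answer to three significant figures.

OLR = S(1−α)/4 = 5.971 W/m²; the top layer radiates at T_e = 101.3 K.
Layer-by-layer balance gives σT_s⁴ = (N+1)σT_e⁴, so T_s = 6^¼·101.3 = 158.5 K.

159 kelvin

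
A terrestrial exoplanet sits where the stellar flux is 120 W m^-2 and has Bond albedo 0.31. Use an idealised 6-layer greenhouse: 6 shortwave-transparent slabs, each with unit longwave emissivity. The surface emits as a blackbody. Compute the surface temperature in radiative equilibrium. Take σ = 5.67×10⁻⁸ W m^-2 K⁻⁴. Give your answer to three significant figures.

225 kelvin

Top-of-atmosphere balance: σT_e⁴ = S(1−α)/4 = 20.70 W m^-2 → T_e = 138.2 K.
For an N-layer opaque stack, T_s⁴ = (N+1)T_e⁴, hence T_s = (7)^(1/4)×138.2 K = 224.8 K.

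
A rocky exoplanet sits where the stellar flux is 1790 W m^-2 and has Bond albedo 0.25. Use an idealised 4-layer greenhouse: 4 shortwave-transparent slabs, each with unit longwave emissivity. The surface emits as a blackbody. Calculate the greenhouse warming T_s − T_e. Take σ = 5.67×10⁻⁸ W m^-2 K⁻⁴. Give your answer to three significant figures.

OLR = S(1−α)/4 = 335.6 W m^-2; the top layer radiates at T_e = 277.4 K.
Surface: T_s = (5)^¼·T_e = 414.8 K.
So the greenhouse effect raises the surface by 414.8 − 277.4 = 137.4 K.

137 kelvin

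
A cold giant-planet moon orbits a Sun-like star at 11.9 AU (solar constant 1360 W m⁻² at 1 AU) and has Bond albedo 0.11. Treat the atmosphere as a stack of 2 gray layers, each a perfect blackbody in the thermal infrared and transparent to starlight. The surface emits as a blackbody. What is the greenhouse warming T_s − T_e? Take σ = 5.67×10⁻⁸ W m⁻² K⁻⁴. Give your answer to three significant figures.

24.8 kelvin

Irradiance scales as 1/d², so S = 1360 W m⁻² × (1/11.9)² = 9.604 W m⁻².
OLR = S(1−α)/4 = 2.137 W m⁻²; the top layer radiates at T_e = 78.35 K.
T_s = (N+1)^(1/4)·T_e = 103.1 K.
Warming: T_s − T_e = 24.76 K.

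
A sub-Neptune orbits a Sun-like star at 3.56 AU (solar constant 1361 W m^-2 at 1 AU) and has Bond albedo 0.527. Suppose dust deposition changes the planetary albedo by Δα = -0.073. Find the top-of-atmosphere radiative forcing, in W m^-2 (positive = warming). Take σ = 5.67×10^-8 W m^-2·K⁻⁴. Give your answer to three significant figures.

1.96 W m^-2

Flux at the orbit: S = 1361/(3.56)² = 107.4 W m^-2.
The change in absorbed flux is Δ[S(1−α)/4] = −SΔα/4 = 1.960 W m^-2.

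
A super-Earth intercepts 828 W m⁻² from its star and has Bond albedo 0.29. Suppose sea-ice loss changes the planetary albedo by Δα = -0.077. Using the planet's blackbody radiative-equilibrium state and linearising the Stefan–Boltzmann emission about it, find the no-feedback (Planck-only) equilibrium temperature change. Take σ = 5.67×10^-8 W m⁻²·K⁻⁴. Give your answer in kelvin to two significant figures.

6.1 K

Unperturbed T_e = [828.0·(1−0.29)/(4σ)]^¼ = 225.6 K.
The change in absorbed flux is Δ[S(1−α)/4] = −SΔα/4 = 15.94 W m⁻².
Linearising σT⁴ gives d(σT⁴)/dT = 4σT_e³ = 2.605 W m⁻² per K.
Hence the no-feedback warming is ΔF/(4σT_e³) = 6.12 K.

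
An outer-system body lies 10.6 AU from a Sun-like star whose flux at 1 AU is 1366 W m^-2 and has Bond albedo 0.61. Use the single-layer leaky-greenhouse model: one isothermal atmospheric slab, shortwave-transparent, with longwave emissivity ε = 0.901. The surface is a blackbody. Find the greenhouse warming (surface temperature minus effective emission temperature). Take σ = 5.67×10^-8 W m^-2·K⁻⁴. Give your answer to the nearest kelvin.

11 kelvin

By the inverse-square law, S = 1366/10.6² = 12.16 W m^-2.
The planet radiates to space at T_e = [S(1−α)/(4σ)]^(1/4) = 67.62 K.
For a single slab of emissivity ε, T_s⁴ = 2T_e⁴/(2−ε); thus T_s = 67.62·(1.82)^(1/4) = 78.54 K.
Greenhouse warming: T_s − T_e = 10.92 K.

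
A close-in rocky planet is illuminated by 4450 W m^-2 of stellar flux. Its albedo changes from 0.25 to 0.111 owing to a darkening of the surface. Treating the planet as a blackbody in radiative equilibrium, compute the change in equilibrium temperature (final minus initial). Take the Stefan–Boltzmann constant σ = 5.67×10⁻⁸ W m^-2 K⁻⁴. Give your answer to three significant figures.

Initial: T₁ = [S(1−0.25)/(4σ)]^(1/4) = 348.3 K.
After:  T₂ = [4450·0.889/(4σ)]^(1/4) = 363.4 K.
Change: 363.4 − 348.3 = 15.12 K.

15.1 K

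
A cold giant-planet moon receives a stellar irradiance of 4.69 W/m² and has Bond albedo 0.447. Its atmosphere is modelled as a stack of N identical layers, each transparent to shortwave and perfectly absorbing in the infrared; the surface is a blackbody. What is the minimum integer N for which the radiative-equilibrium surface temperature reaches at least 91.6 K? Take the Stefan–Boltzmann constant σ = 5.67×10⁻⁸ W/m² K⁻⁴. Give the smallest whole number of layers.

OLR = S(1−α)/4 = 0.6484 W/m²; the top layer radiates at T_e = 58.15 K.
Need (N+1)T_e⁴ ≥ T_s⁴, i.e. N+1 ≥ (91.6/58.15)⁴ = 6.156.
The minimum whole number is N = 6.

6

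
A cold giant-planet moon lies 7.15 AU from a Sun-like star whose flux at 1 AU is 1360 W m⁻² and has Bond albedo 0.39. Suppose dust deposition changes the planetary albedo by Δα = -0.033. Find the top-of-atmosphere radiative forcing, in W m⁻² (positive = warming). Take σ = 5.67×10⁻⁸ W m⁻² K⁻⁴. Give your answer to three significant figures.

0.219 W m⁻²

Irradiance scales as 1/d², so S = 1360 W m⁻² × (1/7.15)² = 26.60 W m⁻².
ΔF = −(S/4)Δα = −(26.60/4)×(-0.033) = 0.2195 W m⁻².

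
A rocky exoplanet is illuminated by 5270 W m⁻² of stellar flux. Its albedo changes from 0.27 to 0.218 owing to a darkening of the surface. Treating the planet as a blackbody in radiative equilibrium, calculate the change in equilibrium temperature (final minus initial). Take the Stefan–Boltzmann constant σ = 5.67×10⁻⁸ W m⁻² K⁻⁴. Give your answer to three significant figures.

6.26 kelvin

Before: T₁ = [5270·0.73/(4σ)]^(1/4) = 360.9 K.
Final:   T₂ = [S(1−0.218)/(4σ)]^(1/4) = 367.2 K.
Change: 367.2 − 360.9 = 6.262 K.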